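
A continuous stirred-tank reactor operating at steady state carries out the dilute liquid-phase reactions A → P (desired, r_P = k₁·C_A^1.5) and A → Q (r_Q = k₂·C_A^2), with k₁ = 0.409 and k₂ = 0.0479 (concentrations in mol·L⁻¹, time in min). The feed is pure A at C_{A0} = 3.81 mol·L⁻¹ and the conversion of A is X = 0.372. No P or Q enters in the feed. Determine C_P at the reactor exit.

Exit C_A = C_{A0}(1−X) = 3.81×0.628 = 2.393 mol·L⁻¹.
A CSTR operates uniformly at the exit composition, giving r_P = 1.514 and r_Q = 0.2742 (each k·C_A^n at C_A = 2.393).
Fraction of consumed A going to P: r_P/(r_P+r_Q) = 0.8466.
C_P = 0.8466·C_{A0}·X = 0.8466×3.81×0.372 = 1.20 mol·L⁻¹.

1.20 mol·L⁻¹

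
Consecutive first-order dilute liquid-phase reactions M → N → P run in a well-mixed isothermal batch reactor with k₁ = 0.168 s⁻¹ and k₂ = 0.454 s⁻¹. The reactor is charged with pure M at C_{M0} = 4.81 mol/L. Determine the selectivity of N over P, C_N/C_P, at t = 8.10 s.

0.223

The intermediate concentration in a first-order A→B→C sequence is C_N = k₁C_{M0}(e^(−k₁t) − e^(−k₂t))/(k₂−k₁).
e^(−k₁t) = e^(−0.168×8.10) = e^(−1.361) = 0.2565; e^(−k₂t) = e^(−3.677) = 0.02529.
C_N = 0.168×4.81/(0.454−0.168) × (0.2565−0.02529) = 2.825×0.2312 = 0.6532 mol/L.
C_M = C_{M0}e^(−k₁t) = 1.234 mol/L, so C_P = C_{M0}−C_M−C_N = 2.923 mol/L; C_N/C_P = 0.223.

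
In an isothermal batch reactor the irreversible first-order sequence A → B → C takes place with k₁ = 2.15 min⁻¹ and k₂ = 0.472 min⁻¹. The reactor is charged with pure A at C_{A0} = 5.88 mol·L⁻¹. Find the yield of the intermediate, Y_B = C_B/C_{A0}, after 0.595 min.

For first-order series with pure A initially, C_B(t) = k₁C_{A0}/(k₂−k₁)·(e^(−k₁t) − e^(−k₂t)).
e^(−k₁t) = e^(−2.15×0.595) = e^(−1.279) = 0.2782; e^(−k₂t) = e^(−0.2808) = 0.7551.
C_B = 2.15×5.88/(0.472−2.15) × (0.2782−0.7551) = (-7.534)×(-0.4769) = 3.593 mol·L⁻¹.
Y_B = C_B/C_{A0} = 3.593/5.88 = 0.611.

0.611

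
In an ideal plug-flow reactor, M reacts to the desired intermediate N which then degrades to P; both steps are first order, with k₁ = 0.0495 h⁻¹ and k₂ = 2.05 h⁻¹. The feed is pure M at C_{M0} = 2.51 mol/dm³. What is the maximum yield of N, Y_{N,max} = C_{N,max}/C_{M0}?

0.0220

Evaluating C_N at τ_opt = ln(k₂/k₁)/(k₂−k₁) gives C_{N,max}/C_{M0} = (k₁/k₂)^[k₂/(k₂−k₁)].
= (0.0495/2.05)^(2.05/(2.05−0.0495)) = (0.02415)^(1.025) = 0.02202.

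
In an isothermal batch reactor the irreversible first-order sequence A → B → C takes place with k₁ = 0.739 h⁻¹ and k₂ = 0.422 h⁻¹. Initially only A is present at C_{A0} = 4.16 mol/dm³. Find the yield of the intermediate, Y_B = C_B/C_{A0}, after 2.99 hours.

For first-order series with pure A initially, C_B(t) = k₁C_{A0}/(k₂−k₁)·(e^(−k₁t) − e^(−k₂t)).
e^(−k₁t) = e^(−0.739×2.99) = e^(−2.210) = 0.1097; e^(−k₂t) = e^(−1.262) = 0.2831.
C_B = 0.739×4.16/(0.422−0.739) × (0.1097−0.2831) = (-9.698)×(-0.1734) = 1.682 mol/dm³.
Y_B = C_B/C_{A0} = 1.682/4.16 = 0.404.

0.404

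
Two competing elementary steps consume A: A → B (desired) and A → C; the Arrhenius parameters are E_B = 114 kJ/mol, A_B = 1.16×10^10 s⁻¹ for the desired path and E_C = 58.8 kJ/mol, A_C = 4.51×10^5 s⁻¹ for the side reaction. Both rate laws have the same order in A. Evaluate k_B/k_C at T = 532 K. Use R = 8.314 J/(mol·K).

With equal orders, S_{B/C} = k_B/k_C = (A_B/A_C)·exp[(E_C−E_B)/(RT)].
(E_C−E_B)/(RT) = (58.8−114)×10³/(8.314×532) = -55200/4423 = -12.48.
k_B/k_C = (1.16×10^10/4.51×10^5)·exp(-12.48) = 25721 × 3.802×10^-6 = 0.0978.
Since E_B > E_C, raising the temperature improves selectivity toward B.

0.0978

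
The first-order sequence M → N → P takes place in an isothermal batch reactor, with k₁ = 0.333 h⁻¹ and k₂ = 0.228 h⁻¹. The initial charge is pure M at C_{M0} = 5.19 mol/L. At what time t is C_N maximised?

3.61 h

For first-order series the maximum of C_N occurs at t_opt = ln(k₂/k₁)/(k₂−k₁).
= ln(0.228/0.333)/(0.228−0.333) = ln(0.6847)/-0.1050 = -0.3788/-0.1050 = 3.61 h.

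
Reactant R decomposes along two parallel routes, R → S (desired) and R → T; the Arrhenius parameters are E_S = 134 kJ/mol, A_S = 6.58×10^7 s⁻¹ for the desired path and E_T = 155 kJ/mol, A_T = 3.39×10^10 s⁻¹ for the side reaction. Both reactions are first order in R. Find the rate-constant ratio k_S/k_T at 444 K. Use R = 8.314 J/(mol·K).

k_S/k_T = (A_S/A_T)·exp[−(E_S−E_T)/(RT)] = (A_S/A_T)·exp[(E_T−E_S)/(RT)].
(E_T−E_S)/(RT) = (155−134)×10³/(8.314×444) = 21000/3691 = 5.689.
k_S/k_T = (6.58×10^7/3.39×10^10)·exp(5.689) = 0.001941 × 295.6 = 0.574.

0.574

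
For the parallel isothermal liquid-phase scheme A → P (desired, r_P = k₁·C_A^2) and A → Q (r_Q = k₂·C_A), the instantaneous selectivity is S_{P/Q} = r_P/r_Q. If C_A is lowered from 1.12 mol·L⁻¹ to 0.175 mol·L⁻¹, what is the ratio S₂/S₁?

0.156

S_{P/Q} = (k₁/k₂)·C_A, so S₂/S₁ = (C_{A,2}/C_{A,1}).
= 0.175/1.12 = 0.156.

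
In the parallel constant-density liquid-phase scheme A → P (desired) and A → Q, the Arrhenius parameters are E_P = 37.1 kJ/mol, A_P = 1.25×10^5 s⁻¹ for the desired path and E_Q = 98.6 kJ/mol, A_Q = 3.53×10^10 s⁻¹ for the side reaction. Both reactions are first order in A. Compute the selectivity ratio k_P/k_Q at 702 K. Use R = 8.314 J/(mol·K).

k_P/k_Q = (A_P/A_Q)·exp[−(E_P−E_Q)/(RT)] = (A_P/A_Q)·exp[(E_Q−E_P)/(RT)].
(E_Q−E_P)/(RT) = (98.6−37.1)×10³/(8.314×702) = 61500/5836 = 10.54.
k_P/k_Q = (1.25×10^5/3.53×10^10)·exp(10.54) = 3.541×10^-6 × 37694 = 0.133.

0.133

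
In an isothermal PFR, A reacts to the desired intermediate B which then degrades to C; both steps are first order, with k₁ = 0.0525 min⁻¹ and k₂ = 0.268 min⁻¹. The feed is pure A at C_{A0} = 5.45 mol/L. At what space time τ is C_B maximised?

7.56 min

For first-order series the maximum of C_B occurs at τ_opt = ln(k₂/k₁)/(k₂−k₁).
= ln(0.268/0.0525)/(0.268−0.0525) = ln(5.105)/0.2155 = 1.630/0.2155 = 7.56 min.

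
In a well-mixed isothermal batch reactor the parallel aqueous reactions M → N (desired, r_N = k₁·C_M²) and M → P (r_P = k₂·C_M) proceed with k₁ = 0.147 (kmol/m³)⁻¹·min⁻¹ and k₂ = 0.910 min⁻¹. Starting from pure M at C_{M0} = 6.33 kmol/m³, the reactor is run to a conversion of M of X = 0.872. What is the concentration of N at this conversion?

1.92 kmol/m³

C_M = C_{M0}(1−X) = 0.8102 kmol/m³.
Along a PFR/batch, dC_P/dC_M = −r_P/(r_N+r_P) = −k₂/(k₂+k₁·C_M).
Integrating from C_{M0} to C_M: C_P = (0.910/0.147)·ln[(0.910+0.147·6.33)/(0.910+0.147·0.810)] = 6.190·ln(1.841/1.029) = 3.599 kmol/m³.
Then C_N = (C_{M0}−C_M) − C_P = 5.520 − 3.599 = 1.921 kmol/m³.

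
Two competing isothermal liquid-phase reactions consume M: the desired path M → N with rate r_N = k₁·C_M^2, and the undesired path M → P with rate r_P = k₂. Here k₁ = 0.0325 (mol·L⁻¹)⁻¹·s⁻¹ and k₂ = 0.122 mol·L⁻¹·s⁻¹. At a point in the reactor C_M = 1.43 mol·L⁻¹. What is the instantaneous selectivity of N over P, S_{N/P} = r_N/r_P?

S_{N/P} = r_N/r_P = (k₁·C_M^2)/(k₂) = (k₁/k₂)·C_M^2.
= (0.0325×1.430^2) / (0.122) = 0.06646/0.1220 = 0.545.

0.545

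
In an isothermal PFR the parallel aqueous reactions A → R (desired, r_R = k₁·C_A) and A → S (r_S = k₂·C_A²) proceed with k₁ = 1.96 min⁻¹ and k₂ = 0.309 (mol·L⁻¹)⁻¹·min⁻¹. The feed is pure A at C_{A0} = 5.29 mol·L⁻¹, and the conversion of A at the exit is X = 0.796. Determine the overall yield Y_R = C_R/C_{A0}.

C_A = C_{A0}(1−X) = 1.079 mol·L⁻¹.
Along a PFR/batch, dC_R/dC_A = −r_R/(r_R+r_S) = −k₁/(k₁+k₂·C_A).
Integrating from C_{A0} to C_A: C_R = (1.96/0.309)·ln[(1.96+0.309·5.29)/(1.96+0.309·1.08)] = 6.343·ln(3.595/2.293) = 2.850 mol·L⁻¹.
Y_R = C_R/C_{A0} = 2.850/5.29 = 0.539.

0.539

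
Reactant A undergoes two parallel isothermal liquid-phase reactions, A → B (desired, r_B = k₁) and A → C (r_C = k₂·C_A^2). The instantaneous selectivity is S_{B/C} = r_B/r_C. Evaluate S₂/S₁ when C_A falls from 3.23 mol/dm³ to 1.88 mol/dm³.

S_{B/C} = (k₁/k₂)·C_A^-2, so S₂/S₁ = (C_{A,2}/C_{A,1})^-2.
= (1.88/3.23)^(-2) = (0.5820)^(-2) = 2.95.
Selectivity toward B rises as C_A falls — low-concentration operation is favoured.

2.95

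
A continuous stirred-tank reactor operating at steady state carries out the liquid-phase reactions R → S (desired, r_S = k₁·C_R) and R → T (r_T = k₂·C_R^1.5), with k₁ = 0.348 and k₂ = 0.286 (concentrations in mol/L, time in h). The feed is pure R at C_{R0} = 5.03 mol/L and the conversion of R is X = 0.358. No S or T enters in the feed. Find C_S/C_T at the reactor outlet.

0.677

Exit C_R = C_{R0}(1−X) = 5.03×0.642 = 3.229 mol/L.
A CSTR operates uniformly at the exit composition, giving r_S = 1.124 and r_T = 1.660 (each k·C_R^n at C_R = 3.229).
Overall selectivity = C_S/C_T = r_Sτ/(r_Tτ) = r_S/r_T = 0.677.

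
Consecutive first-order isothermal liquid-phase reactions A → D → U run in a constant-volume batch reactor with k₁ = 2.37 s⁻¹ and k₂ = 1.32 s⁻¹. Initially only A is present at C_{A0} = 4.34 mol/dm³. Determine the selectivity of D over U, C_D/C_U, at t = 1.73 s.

Solving the coupled first-order balances gives C_D(t) = [k₁/(k₂−k₁)]·C_{A0}·(e^(−k₁t) − e^(−k₂t)).
e^(−k₁t) = e^(−2.37×1.73) = e^(−4.100) = 0.01657; e^(−k₂t) = e^(−2.284) = 0.1019.
C_D = 2.37×4.34/(1.32−2.37) × (0.01657−0.1019) = (-9.796)×(-0.08535) = 0.8360 mol/dm³.
C_A = C_{A0}e^(−k₁t) = 0.07192 mol/dm³, so C_U = C_{A0}−C_A−C_D = 3.432 mol/dm³; C_D/C_U = 0.244.

0.244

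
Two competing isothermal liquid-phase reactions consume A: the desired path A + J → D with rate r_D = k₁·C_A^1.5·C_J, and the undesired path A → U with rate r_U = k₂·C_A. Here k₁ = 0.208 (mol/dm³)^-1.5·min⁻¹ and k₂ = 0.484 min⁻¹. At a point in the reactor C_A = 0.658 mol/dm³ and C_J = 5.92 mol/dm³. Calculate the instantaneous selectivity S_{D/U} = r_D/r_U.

S_{D/U} = r_D/r_U = (k₁·C_A^1.5·C_J)/(k₂·C_A) = (k₁/k₂)·C_A^0.5·C_J.
= (0.208×0.6580^1.5×5.920) / (0.484×0.6580) = 0.6572/0.3185 = 2.06.
Since the desired path is higher order in A, keeping C_A high (PFR or concentrated feed) favours D.

2.06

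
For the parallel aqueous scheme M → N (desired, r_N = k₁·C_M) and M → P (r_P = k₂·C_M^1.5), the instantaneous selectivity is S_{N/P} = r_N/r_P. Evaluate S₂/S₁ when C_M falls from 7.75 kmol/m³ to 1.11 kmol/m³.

2.64

S_{N/P} = (k₁/k₂)·C_M^-0.5, so S₂/S₁ = (C_{M,2}/C_{M,1})^-0.5.
= (1.11/7.75)^(-0.5) = (0.1432)^(-0.5) = 2.64.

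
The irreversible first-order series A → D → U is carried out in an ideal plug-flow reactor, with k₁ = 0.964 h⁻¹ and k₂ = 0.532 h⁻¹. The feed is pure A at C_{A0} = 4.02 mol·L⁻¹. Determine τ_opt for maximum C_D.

Setting dC_D/dτ = 0 gives τ_opt = ln(k₂/k₁)/(k₂−k₁).
= ln(0.532/0.964)/(0.532−0.964) = ln(0.5519)/-0.4320 = -0.5944/-0.4320 = 1.38 h.

1.38 h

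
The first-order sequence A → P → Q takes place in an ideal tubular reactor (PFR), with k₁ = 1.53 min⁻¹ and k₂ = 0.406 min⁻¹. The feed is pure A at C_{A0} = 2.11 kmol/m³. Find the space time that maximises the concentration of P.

1.18 min

For first-order series the maximum of C_P occurs at τ_opt = ln(k₂/k₁)/(k₂−k₁).
= ln(0.406/1.53)/(0.406−1.53) = ln(0.2654)/-1.124 = -1.327/-1.124 = 1.18 min.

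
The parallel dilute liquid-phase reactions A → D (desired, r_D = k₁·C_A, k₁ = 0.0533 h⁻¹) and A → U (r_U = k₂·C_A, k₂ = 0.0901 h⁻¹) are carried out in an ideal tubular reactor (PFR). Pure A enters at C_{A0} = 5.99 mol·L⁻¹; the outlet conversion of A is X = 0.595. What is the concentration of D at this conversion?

1.32 mol·L⁻¹

C_A = C_{A0}(1−X) = 2.426 mol·L⁻¹.
Both paths are first order in A, so the instantaneous fraction to D is constant: dC_D/d(−C_A) = k₁/(k₁+k₂) = 0.3717.
C_D = 0.3717·(C_{A0}−C_A) = 0.3717×3.564 = 1.32 mol·L⁻¹.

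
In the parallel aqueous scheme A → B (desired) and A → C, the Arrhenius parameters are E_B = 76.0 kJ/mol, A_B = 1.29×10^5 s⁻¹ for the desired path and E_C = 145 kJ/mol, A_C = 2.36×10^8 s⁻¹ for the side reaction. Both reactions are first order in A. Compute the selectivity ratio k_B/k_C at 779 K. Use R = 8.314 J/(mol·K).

23.1

Since both paths have the same order in A, the concentration cancels and S_{B/C} = k_B/k_C = (A_B/A_C)·exp[(E_C−E_B)/(RT)].
(E_C−E_B)/(RT) = (145−76.0)×10³/(8.314×779) = 69000/6477 = 10.65.
k_B/k_C = (1.29×10^5/2.36×10^8)·exp(10.65) = 5.466×10^-4 × 42350 = 23.1.
Since E_B < E_C, lowering the temperature improves selectivity toward B.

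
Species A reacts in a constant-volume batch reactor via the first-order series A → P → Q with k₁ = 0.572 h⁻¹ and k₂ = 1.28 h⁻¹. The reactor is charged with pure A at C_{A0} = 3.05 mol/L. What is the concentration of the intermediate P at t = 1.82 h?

For first-order series with pure A initially, C_P(t) = k₁C_{A0}/(k₂−k₁)·(e^(−k₁t) − e^(−k₂t)).
e^(−k₁t) = e^(−0.572×1.82) = e^(−1.041) = 0.3531; e^(−k₂t) = e^(−2.330) = 0.09733.
C_P = 0.572×3.05/(1.28−0.572) × (0.3531−0.09733) = 2.464×0.2558 = 0.6302 mol/L.

0.630 mol/L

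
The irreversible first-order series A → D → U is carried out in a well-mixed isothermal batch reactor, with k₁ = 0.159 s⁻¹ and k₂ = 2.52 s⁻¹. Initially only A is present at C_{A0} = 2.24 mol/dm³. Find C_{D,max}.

Evaluating C_D at t_opt = ln(k₂/k₁)/(k₂−k₁) gives C_{D,max}/C_{A0} = (k₁/k₂)^[k₂/(k₂−k₁)].
= (0.159/2.52)^(2.52/(2.52−0.159)) = (0.06310)^(1.067) = 0.05238.
C_{D,max} = 0.05238×2.24 = 0.117 mol/dm³.

0.117 mol/dm³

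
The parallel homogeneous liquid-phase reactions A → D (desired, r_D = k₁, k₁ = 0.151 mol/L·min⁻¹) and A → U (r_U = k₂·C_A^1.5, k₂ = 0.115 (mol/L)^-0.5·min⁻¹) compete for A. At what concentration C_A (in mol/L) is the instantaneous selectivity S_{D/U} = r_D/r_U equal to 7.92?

0.302 mol/L

S_{D/U} = (k₁/k₂)·C_A^-1.5 ⇒ C_A = (S·k₂/k₁)^(1/(-1.5)).
= (7.92×0.115/0.151)^(-0.6667) = (6.032)^(-0.6667) = 0.302 mol/L.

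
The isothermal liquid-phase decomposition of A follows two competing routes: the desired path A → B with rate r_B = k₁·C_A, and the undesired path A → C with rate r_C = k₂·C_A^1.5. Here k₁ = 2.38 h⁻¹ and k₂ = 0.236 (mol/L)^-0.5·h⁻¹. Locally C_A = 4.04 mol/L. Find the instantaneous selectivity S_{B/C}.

5.02

S_{B/C} = r_B/r_C = (k₁·C_A)/(k₂·C_A^1.5) = (k₁/k₂)·C_A^-0.5.
= (2.38×4.040) / (0.236×4.040^1.5) = 9.615/1.916 = 5.02.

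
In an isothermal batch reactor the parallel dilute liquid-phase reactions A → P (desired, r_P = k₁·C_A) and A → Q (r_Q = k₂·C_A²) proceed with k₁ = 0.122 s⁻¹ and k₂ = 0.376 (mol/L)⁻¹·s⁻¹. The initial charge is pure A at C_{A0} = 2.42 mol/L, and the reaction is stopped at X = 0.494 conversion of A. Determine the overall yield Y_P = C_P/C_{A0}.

0.0767

C_A = C_{A0}(1−X) = 1.225 mol/L.
Along a PFR/batch, dC_P/dC_A = −r_P/(r_P+r_Q) = −k₁/(k₁+k₂·C_A).
Integrating from C_{A0} to C_A: C_P = (0.122/0.376)·ln[(0.122+0.376·2.42)/(0.122+0.376·1.22)] = 0.3245·ln(1.032/0.5824) = 0.1856 mol/L.
Y_P = C_P/C_{A0} = 0.1856/2.42 = 0.0767.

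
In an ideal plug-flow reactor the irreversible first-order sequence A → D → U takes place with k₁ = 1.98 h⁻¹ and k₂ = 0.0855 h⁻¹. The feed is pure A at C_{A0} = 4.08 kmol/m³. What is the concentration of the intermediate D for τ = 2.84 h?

The intermediate concentration in a first-order A→B→C sequence is C_D = k₁C_{A0}(e^(−k₁τ) − e^(−k₂τ))/(k₂−k₁).
e^(−k₁τ) = e^(−1.98×2.84) = e^(−5.623) = 0.003613; e^(−k₂τ) = e^(−0.2428) = 0.7844.
C_D = 1.98×4.08/(0.0855−1.98) × (0.003613−0.7844) = (-4.264)×(-0.7808) = 3.329 kmol/m³.

3.33 kmol/m³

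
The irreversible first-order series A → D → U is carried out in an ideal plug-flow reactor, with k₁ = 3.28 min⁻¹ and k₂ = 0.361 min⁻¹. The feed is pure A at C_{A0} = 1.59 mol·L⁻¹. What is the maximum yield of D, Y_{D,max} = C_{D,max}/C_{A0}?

0.761

Evaluating C_D at τ_opt = ln(k₂/k₁)/(k₂−k₁) gives C_{D,max}/C_{A0} = (k₁/k₂)^[k₂/(k₂−k₁)].
= (3.28/0.361)^(0.361/(0.361−3.28)) = (9.086)^(-0.1237) = 0.7612.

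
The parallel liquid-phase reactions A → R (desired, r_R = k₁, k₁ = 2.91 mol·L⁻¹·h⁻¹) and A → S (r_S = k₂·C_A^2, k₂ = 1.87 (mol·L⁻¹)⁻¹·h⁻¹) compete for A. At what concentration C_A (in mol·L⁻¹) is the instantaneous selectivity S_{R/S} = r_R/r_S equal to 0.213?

2.70 mol·L⁻¹

S_{R/S} = (k₁/k₂)·C_A^-2 ⇒ C_A = (S·k₂/k₁)^(-0.5).
= (0.213×1.87/2.91)^(-0.5) = (0.1369)^(-0.5) = 2.70 mol·L⁻¹.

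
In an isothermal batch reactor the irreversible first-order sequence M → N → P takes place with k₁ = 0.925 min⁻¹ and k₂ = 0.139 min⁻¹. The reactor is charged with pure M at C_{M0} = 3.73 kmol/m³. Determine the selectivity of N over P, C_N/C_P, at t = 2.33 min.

Solving the coupled first-order balances gives C_N(t) = [k₁/(k₂−k₁)]·C_{M0}·(e^(−k₁t) − e^(−k₂t)).
e^(−k₁t) = e^(−0.925×2.33) = e^(−2.155) = 0.1159; e^(−k₂t) = e^(−0.3239) = 0.7233.
C_N = 0.925×3.73/(0.139−0.925) × (0.1159−0.7233) = (-4.390)×(-0.6075) = 2.667 kmol/m³.
C_M = C_{M0}e^(−k₁t) = 0.4322 kmol/m³, so C_P = C_{M0}−C_M−C_N = 0.6312 kmol/m³; C_N/C_P = 4.22.

4.22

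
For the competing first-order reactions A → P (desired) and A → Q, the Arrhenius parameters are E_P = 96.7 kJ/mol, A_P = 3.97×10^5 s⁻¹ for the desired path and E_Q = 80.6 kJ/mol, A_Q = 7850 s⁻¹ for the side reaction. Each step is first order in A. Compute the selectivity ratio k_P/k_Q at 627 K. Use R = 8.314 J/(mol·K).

k_P/k_Q = (A_P/A_Q)·exp[−(E_P−E_Q)/(RT)] = (A_P/A_Q)·exp[(E_Q−E_P)/(RT)].
(E_Q−E_P)/(RT) = (80.6−96.7)×10³/(8.314×627) = -16100/5213 = -3.089.
k_P/k_Q = (3.97×10^5/7850)·exp(-3.089) = 50.57 × 0.04557 = 2.30.

2.30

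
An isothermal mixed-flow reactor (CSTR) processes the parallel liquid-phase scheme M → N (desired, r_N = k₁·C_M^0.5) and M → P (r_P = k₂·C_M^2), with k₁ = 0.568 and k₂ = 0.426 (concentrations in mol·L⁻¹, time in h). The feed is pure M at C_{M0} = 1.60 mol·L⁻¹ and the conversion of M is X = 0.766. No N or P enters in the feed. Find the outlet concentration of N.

1.05 mol·L⁻¹

Exit C_M = C_{M0}(1−X) = 1.60×0.234 = 0.3744 mol·L⁻¹.
Rates in a CSTR are evaluated at the outlet concentration: r_N = 0.568×0.3744^0.5 = 0.3475, r_P = 0.426×0.3744^2 = 0.05971.
Fraction of consumed M going to N: r_N/(r_N+r_P) = 0.8534.
C_N = 0.8534·C_{M0}·X = 0.8534×1.60×0.766 = 1.05 mol·L⁻¹.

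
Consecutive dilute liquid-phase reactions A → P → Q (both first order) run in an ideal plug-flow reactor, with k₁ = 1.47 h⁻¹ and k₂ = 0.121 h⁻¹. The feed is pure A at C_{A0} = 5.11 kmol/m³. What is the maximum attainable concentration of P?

4.08 kmol/m³

For a first-order series the maximum intermediate yield is C_{P,max}/C_{A0} = (k₁/k₂)^[k₂/(k₂−k₁)].
= (1.47/0.121)^(0.121/(0.121−1.47)) = (12.15)^(-0.08970) = 0.7993.
C_{P,max} = 0.7993×5.11 = 4.08 kmol/m³.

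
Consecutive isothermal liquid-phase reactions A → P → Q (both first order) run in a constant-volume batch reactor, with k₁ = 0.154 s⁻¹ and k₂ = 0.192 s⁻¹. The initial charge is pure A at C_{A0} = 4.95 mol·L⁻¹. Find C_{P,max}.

1.62 mol·L⁻¹

Evaluating C_P at t_opt = ln(k₂/k₁)/(k₂−k₁) gives C_{P,max}/C_{A0} = (k₁/k₂)^[k₂/(k₂−k₁)].
= (0.154/0.192)^(0.192/(0.192−0.154)) = (0.8021)^(5.053) = 0.3281.
C_{P,max} = 0.3281×4.95 = 1.62 mol·L⁻¹.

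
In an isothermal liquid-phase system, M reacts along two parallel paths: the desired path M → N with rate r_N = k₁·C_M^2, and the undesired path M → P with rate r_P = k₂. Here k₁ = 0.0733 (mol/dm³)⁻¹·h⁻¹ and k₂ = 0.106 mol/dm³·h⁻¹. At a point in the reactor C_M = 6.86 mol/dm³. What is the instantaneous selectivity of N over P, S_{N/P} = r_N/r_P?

S_{N/P} = r_N/r_P = (k₁·C_M^2)/(k₂) = (k₁/k₂)·C_M^2.
= (0.0733×6.860^2) / (0.106) = 3.449/0.1060 = 32.5.

32.5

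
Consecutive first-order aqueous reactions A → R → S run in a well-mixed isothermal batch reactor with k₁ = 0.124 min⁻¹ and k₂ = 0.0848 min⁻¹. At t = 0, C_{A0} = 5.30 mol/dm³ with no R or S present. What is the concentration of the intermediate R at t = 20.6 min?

For first-order series with pure A initially, C_R(t) = k₁C_{A0}/(k₂−k₁)·(e^(−k₁t) − e^(−k₂t)).
e^(−k₁t) = e^(−0.124×20.6) = e^(−2.554) = 0.07774; e^(−k₂t) = e^(−1.747) = 0.1743.
C_R = 0.124×5.30/(0.0848−0.124) × (0.07774−0.1743) = (-16.77)×(-0.09658) = 1.619 mol/dm³.

1.62 mol/dm³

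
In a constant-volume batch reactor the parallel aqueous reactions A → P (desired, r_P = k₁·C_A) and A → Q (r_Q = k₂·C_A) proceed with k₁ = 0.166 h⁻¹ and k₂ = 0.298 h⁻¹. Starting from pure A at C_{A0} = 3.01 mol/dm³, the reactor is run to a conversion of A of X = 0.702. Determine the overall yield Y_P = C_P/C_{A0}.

0.251

C_A = C_{A0}(1−X) = 0.8970 mol/dm³.
Both paths are first order in A, so the instantaneous fraction to P is constant: dC_P/d(−C_A) = k₁/(k₁+k₂) = 0.3578.
C_P = 0.3578·(C_{A0}−C_A) = 0.3578×2.113 = 0.756 mol/dm³.
Y_P = C_P/C_{A0} = 0.7560/3.01 = 0.251.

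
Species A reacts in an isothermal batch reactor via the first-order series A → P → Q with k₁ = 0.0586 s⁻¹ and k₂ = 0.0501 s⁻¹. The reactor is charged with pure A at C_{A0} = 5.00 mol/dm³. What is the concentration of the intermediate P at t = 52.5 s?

0.894 mol/dm³

For first-order series with pure A initially, C_P(t) = k₁C_{A0}/(k₂−k₁)·(e^(−k₁t) − e^(−k₂t)).
e^(−k₁t) = e^(−0.0586×52.5) = e^(−3.076) = 0.04612; e^(−k₂t) = e^(−2.630) = 0.07206.
C_P = 0.0586×5.00/(0.0501−0.0586) × (0.04612−0.07206) = (-34.47)×(-0.02594) = 0.8942 mol/dm³.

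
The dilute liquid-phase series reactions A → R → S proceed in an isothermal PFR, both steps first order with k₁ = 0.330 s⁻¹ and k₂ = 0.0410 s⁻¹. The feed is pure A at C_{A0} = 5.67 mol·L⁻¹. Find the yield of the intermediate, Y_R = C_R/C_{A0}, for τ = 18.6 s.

Solving the coupled first-order balances gives C_R(τ) = [k₁/(k₂−k₁)]·C_{A0}·(e^(−k₁τ) − e^(−k₂τ)).
e^(−k₁τ) = e^(−0.330×18.6) = e^(−6.138) = 0.002159; e^(−k₂τ) = e^(−0.7626) = 0.4665.
C_R = 0.330×5.67/(0.0410−0.330) × (0.002159−0.4665) = (-6.474)×(-0.4643) = 3.006 mol·L⁻¹.
Y_R = C_R/C_{A0} = 3.006/5.67 = 0.530.

0.530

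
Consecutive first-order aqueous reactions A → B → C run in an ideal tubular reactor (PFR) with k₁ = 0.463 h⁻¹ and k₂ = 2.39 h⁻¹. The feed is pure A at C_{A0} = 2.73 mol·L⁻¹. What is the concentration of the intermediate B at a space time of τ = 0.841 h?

The intermediate concentration in a first-order A→B→C sequence is C_B = k₁C_{A0}(e^(−k₁τ) − e^(−k₂τ))/(k₂−k₁).
e^(−k₁τ) = e^(−0.463×0.841) = e^(−0.3894) = 0.6775; e^(−k₂τ) = e^(−2.010) = 0.1340.
C_B = 0.463×2.73/(2.39−0.463) × (0.6775−0.1340) = 0.6559×0.5435 = 0.3565 mol·L⁻¹.

0.356 mol·L⁻¹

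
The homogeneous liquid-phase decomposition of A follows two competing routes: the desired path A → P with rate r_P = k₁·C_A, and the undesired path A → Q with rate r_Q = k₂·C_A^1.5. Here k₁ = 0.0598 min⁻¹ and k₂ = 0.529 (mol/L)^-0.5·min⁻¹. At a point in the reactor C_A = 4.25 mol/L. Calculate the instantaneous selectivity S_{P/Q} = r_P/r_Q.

S_{P/Q} = r_P/r_Q = (k₁·C_A)/(k₂·C_A^1.5) = (k₁/k₂)·C_A^-0.5.
= (0.0598×4.250) / (0.529×4.250^1.5) = 0.2541/4.635 = 0.0548.
The undesired path is higher order in A, so low C_A (CSTR or dilute feed) favours P.

0.0548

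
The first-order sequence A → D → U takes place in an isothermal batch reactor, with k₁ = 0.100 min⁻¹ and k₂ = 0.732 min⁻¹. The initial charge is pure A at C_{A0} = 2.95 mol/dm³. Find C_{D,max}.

Evaluating C_D at t_opt = ln(k₂/k₁)/(k₂−k₁) gives C_{D,max}/C_{A0} = (k₁/k₂)^[k₂/(k₂−k₁)].
= (0.100/0.732)^(0.732/(0.732−0.100)) = (0.1366)^(1.158) = 0.09970.
C_{D,max} = 0.09970×2.95 = 0.294 mol/dm³.

0.294 mol/dm³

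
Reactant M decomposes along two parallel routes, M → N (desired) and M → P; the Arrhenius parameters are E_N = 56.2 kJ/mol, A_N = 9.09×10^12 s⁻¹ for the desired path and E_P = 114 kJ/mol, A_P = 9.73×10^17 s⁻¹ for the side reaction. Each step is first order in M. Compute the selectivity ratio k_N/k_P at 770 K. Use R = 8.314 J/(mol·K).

0.0779

With equal orders, S_{N/P} = k_N/k_P = (A_N/A_P)·exp[(E_P−E_N)/(RT)].
(E_P−E_N)/(RT) = (114−56.2)×10³/(8.314×770) = 57800/6402 = 9.029.
k_N/k_P = (9.09×10^12/9.73×10^17)·exp(9.029) = 9.342×10^-6 × 8339 = 0.0779.
Since E_N < E_P, lowering the temperature improves selectivity toward N.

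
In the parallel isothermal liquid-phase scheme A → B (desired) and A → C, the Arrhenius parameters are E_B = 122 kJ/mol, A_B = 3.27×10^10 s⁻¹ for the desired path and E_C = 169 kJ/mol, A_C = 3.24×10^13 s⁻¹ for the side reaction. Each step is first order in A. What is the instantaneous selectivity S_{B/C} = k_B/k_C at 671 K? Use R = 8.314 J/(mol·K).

4.60

k_B/k_C = (A_B/A_C)·exp[−(E_B−E_C)/(RT)] = (A_B/A_C)·exp[(E_C−E_B)/(RT)].
(E_C−E_B)/(RT) = (169−122)×10³/(8.314×671) = 47000/5579 = 8.425.
k_B/k_C = (3.27×10^10/3.24×10^13)·exp(8.425) = 0.001009 × 4559 = 4.60.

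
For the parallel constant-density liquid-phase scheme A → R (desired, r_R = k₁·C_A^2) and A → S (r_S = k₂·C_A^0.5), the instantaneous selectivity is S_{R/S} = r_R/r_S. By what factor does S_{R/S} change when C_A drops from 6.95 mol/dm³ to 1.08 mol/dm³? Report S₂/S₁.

S_{R/S} = (k₁/k₂)·C_A^1.5, so S₂/S₁ = (C_{A,2}/C_{A,1})^1.5.
= (1.08/6.95)^1.5 = (0.1554)^1.5 = 0.0613.
Selectivity toward R falls as C_A falls — high-concentration operation is favoured.

0.0613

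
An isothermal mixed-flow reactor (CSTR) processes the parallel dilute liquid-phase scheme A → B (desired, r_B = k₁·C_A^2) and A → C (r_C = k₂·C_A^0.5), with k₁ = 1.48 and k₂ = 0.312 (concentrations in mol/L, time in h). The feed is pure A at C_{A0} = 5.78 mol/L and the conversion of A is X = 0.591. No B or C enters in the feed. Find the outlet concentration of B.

Exit C_A = C_{A0}(1−X) = 5.78×0.409 = 2.364 mol/L.
In a CSTR the entire volume is at exit conditions, so r_B = 1.48×2.364^2 = 8.271 and r_C = 0.312×2.364^0.5 = 0.4797.
Fraction of consumed A going to B: r_B/(r_B+r_C) = 0.9452.
C_B = 0.9452·C_{A0}·X = 0.9452×5.78×0.591 = 3.23 mol/L.

3.23 mol/L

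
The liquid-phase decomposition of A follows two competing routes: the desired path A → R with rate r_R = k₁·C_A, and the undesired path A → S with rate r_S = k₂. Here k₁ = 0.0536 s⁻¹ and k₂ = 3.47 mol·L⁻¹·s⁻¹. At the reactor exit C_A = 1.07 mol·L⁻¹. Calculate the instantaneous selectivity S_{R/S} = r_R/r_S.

0.0165

S_{R/S} = r_R/r_S = (k₁·C_A)/(k₂) = (k₁/k₂)·C_A.
= (0.0536×1.070) / (3.47) = 0.05735/3.470 = 0.0165.
Since the desired path is higher order in A, keeping C_A high (PFR or concentrated feed) favours R.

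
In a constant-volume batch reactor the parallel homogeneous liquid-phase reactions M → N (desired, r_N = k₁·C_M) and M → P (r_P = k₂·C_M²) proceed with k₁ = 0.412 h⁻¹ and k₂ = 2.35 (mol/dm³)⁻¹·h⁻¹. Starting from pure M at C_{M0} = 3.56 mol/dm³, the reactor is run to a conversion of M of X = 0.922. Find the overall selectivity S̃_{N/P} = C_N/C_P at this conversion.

C_M = C_{M0}(1−X) = 0.2777 mol/dm³.
Along a PFR/batch, dC_N/dC_M = −r_N/(r_N+r_P) = −k₁/(k₁+k₂·C_M).
Integrating from C_{M0} to C_M: C_N = (0.412/2.35)·ln[(0.412+2.35·3.56)/(0.412+2.35·0.278)] = 0.1753·ln(8.778/1.065) = 0.3699 mol/dm³.
C_P = (C_{M0}−C_M)−C_N = 2.912 mol/dm³; S̃_{N/P} = 0.3699/2.912 = 0.127.

0.127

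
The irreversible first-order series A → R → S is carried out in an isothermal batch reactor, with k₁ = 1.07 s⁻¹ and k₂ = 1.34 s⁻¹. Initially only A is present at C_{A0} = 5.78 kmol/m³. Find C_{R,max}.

At the optimum, C_{R,max}/C_{A0} = (k₁/k₂)^[k₂/(k₂−k₁)].
= (1.07/1.34)^(1.34/(1.34−1.07)) = (0.7985)^(4.963) = 0.3274.
C_{R,max} = 0.3274×5.78 = 1.89 kmol/m³.

1.89 kmol/m³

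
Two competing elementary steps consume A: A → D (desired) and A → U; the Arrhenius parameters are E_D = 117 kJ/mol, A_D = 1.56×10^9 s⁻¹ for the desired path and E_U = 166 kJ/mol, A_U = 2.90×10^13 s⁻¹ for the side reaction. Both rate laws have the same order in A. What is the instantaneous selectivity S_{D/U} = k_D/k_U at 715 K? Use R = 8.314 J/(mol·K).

0.204

With equal orders, S_{D/U} = k_D/k_U = (A_D/A_U)·exp[(E_U−E_D)/(RT)].
(E_U−E_D)/(RT) = (166−117)×10³/(8.314×715) = 49000/5945 = 8.243.
k_D/k_U = (1.56×10^9/2.90×10^13)·exp(8.243) = 5.379×10^-5 × 3801 = 0.204.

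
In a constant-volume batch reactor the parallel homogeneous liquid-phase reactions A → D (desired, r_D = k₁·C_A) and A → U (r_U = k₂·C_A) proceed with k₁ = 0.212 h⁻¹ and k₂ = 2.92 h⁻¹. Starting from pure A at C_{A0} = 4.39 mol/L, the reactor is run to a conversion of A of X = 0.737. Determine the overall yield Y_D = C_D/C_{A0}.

0.0499

C_A = C_{A0}(1−X) = 1.155 mol/L.
Both paths are first order in A, so the instantaneous fraction to D is constant: dC_D/d(−C_A) = k₁/(k₁+k₂) = 0.06769.
C_D = 0.06769·(C_{A0}−C_A) = 0.06769×3.235 = 0.219 mol/L.
Y_D = C_D/C_{A0} = 0.2190/4.39 = 0.0499.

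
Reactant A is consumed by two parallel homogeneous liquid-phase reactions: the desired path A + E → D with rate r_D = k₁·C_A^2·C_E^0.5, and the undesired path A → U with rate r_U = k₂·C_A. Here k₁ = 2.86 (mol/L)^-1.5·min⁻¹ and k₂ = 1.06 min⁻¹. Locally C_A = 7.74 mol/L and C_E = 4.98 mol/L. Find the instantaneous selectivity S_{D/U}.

S_{D/U} = r_D/r_U = (k₁·C_A^2·C_E^0.5)/(k₂·C_A) = (k₁/k₂)·C_A·C_E^0.5.
= (2.86×7.740^2×4.980^0.5) / (1.06×7.740) = 382.4/8.204 = 46.6.
Since the desired path is higher order in A, keeping C_A high (PFR or concentrated feed) favours D.

46.6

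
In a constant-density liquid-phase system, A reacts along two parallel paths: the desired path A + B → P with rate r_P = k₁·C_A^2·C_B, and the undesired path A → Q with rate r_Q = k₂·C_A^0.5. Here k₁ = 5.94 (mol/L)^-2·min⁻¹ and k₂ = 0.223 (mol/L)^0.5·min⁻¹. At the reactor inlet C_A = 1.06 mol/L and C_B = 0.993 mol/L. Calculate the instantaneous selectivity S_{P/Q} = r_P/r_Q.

28.9

S_{P/Q} = r_P/r_Q = (k₁·C_A^2·C_B)/(k₂·C_A^0.5) = (k₁/k₂)·C_A^1.5·C_B.
= (5.94×1.060^2×0.9930) / (0.223×1.060^0.5) = 6.627/0.2296 = 28.9.
Since the desired path is higher order in A, keeping C_A high (PFR or concentrated feed) favours P.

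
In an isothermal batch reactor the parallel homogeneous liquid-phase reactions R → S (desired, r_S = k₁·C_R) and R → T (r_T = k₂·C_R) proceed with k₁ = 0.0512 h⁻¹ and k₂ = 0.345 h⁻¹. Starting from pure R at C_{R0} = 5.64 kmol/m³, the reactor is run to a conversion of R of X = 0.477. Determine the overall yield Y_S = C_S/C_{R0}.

C_R = C_{R0}(1−X) = 2.950 kmol/m³.
Both paths are first order in R, so the instantaneous fraction to S is constant: dC_S/d(−C_R) = k₁/(k₁+k₂) = 0.1292.
C_S = 0.1292·(C_{R0}−C_R) = 0.1292×2.690 = 0.348 kmol/m³.
Y_S = C_S/C_{R0} = 0.3477/5.64 = 0.0616.

0.0616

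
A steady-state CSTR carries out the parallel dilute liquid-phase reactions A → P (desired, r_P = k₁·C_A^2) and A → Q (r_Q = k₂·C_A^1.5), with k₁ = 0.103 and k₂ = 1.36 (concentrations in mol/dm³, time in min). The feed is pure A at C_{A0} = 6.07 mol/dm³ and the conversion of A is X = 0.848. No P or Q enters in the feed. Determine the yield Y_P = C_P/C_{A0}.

Exit C_A = C_{A0}(1−X) = 6.07×0.152 = 0.9226 mol/dm³.
Rates in a CSTR are evaluated at the outlet concentration: r_P = 0.103×0.9226^2 = 0.08768, r_Q = 1.36×0.9226^1.5 = 1.205.
Fraction of consumed A going to P: r_P/(r_P+r_Q) = 0.06781.
C_P = 0.06781·C_{A0}·X = 0.06781×6.07×0.848 = 0.349 mol/dm³; Y_P = C_P/C_{A0} = 0.0575.

0.0575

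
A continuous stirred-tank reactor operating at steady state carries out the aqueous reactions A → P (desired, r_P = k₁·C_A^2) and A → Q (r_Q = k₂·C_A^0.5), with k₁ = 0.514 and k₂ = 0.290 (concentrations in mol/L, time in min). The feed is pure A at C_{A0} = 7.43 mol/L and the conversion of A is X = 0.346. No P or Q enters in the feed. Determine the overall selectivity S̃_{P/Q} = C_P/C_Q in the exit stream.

19.0

Exit C_A = C_{A0}(1−X) = 7.43×0.654 = 4.859 mol/L.
A CSTR operates uniformly at the exit composition, giving r_P = 12.14 and r_Q = 0.6393 (each k·C_A^n at C_A = 4.859).
Overall selectivity = C_P/C_Q = r_Pτ/(r_Qτ) = r_P/r_Q = 19.0.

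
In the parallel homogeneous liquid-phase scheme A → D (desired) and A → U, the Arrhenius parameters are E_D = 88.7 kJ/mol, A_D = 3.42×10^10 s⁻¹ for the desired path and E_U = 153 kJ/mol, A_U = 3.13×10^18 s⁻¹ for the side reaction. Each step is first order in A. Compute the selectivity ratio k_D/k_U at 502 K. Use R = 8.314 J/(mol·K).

Since both paths have the same order in A, the concentration cancels and S_{D/U} = k_D/k_U = (A_D/A_U)·exp[(E_U−E_D)/(RT)].
(E_U−E_D)/(RT) = (153−88.7)×10³/(8.314×502) = 64300/4174 = 15.41.
k_D/k_U = (3.42×10^10/3.13×10^18)·exp(15.41) = 1.093×10^-8 × 4.907×10^6 = 0.0536.
Since E_D < E_U, lowering the temperature improves selectivity toward D.

0.0536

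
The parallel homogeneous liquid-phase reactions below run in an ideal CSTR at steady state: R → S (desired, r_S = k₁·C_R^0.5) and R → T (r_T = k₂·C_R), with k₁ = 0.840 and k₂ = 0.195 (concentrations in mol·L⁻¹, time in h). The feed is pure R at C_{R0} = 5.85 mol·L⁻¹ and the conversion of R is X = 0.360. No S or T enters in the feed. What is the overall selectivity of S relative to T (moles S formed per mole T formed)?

2.23

Exit C_R = C_{R0}(1−X) = 5.85×0.640 = 3.744 mol·L⁻¹.
In a CSTR the entire volume is at exit conditions, so r_S = 0.840×3.744^0.5 = 1.625 and r_T = 0.195×3.744 = 0.7301.
Overall selectivity = C_S/C_T = r_Sτ/(r_Tτ) = r_S/r_T = 2.23.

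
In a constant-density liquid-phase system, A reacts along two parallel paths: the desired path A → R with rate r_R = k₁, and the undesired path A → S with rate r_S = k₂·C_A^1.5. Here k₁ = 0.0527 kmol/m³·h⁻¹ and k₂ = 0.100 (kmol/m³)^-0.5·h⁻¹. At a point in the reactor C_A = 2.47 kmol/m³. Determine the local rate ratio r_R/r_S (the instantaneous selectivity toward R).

S_{R/S} = r_R/r_S = (k₁)/(k₂·C_A^1.5) = (k₁/k₂)·C_A^-1.5.
= (0.0527) / (0.100×2.470^1.5) = 0.05270/0.3882 = 0.136.

0.136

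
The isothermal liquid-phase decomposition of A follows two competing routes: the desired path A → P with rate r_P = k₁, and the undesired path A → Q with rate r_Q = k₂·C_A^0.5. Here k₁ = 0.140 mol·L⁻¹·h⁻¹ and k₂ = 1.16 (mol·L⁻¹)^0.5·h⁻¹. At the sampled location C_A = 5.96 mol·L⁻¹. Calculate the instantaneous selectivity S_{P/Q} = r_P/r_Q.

S_{P/Q} = r_P/r_Q = (k₁)/(k₂·C_A^0.5) = (k₁/k₂)·C_A^-0.5.
= (0.140) / (1.16×5.960^0.5) = 0.1400/2.832 = 0.0494.
The undesired path is higher order in A, so low C_A (CSTR or dilute feed) favours P.

0.0494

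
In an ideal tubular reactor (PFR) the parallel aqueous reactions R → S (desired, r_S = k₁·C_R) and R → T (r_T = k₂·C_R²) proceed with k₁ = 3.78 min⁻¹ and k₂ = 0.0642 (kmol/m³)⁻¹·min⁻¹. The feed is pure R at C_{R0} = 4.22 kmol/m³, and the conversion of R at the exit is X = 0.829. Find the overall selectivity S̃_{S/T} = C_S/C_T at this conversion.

24.0

C_R = C_{R0}(1−X) = 0.7216 kmol/m³.
Along a PFR/batch, dC_S/dC_R = −r_S/(r_S+r_T) = −k₁/(k₁+k₂·C_R).
Integrating from C_{R0} to C_R: C_S = (3.78/0.0642)·ln[(3.78+0.0642·4.22)/(3.78+0.0642·0.722)] = 58.88·ln(4.051/3.826) = 3.358 kmol/m³.
C_T = (C_{R0}−C_R)−C_S = 0.1400 kmol/m³; S̃_{S/T} = 3.358/0.1400 = 24.0.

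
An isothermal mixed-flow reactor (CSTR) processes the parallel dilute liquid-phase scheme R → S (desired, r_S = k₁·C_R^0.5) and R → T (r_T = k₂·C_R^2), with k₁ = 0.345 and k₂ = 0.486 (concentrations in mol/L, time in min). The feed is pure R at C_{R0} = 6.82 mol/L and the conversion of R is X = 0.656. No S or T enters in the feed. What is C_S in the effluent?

Exit C_R = C_{R0}(1−X) = 6.82×0.344 = 2.346 mol/L.
Rates in a CSTR are evaluated at the outlet concentration: r_S = 0.345×2.346^0.5 = 0.5284, r_T = 0.486×2.346^2 = 2.675.
Fraction of consumed R going to S: r_S/(r_S+r_T) = 0.1650.
C_S = 0.1650·C_{R0}·X = 0.1650×6.82×0.656 = 0.738 mol/L.

0.738 mol/L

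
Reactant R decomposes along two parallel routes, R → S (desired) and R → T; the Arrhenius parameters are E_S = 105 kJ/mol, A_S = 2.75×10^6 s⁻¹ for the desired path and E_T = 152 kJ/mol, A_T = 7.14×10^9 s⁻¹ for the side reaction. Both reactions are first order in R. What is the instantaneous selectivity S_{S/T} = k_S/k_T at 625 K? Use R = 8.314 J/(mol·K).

3.26

Since both paths have the same order in R, the concentration cancels and S_{S/T} = k_S/k_T = (A_S/A_T)·exp[(E_T−E_S)/(RT)].
(E_T−E_S)/(RT) = (152−105)×10³/(8.314×625) = 47000/5196 = 9.045.
k_S/k_T = (2.75×10^6/7.14×10^9)·exp(9.045) = 3.852×10^-4 × 8476 = 3.26.
Since E_S < E_T, lowering the temperature improves selectivity toward S.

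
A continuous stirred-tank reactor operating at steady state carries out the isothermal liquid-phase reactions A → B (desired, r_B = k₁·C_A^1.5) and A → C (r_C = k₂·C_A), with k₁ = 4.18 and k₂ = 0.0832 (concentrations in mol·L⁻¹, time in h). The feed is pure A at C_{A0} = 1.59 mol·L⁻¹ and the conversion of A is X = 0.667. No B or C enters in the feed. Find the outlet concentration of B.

Exit C_A = C_{A0}(1−X) = 1.59×0.333 = 0.5295 mol·L⁻¹.
Rates in a CSTR are evaluated at the outlet concentration: r_B = 4.18×0.5295^1.5 = 1.610, r_C = 0.0832×0.5295 = 0.04405.
Fraction of consumed A going to B: r_B/(r_B+r_C) = 0.9734.
C_B = 0.9734·C_{A0}·X = 0.9734×1.59×0.667 = 1.03 mol·L⁻¹.

1.03 mol·L⁻¹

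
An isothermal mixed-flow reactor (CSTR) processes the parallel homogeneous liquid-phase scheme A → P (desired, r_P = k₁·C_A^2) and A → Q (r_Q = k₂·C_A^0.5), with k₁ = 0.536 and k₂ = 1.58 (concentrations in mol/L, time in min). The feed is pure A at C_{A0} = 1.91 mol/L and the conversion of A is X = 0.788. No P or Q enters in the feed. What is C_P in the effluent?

Exit C_A = C_{A0}(1−X) = 1.91×0.212 = 0.4049 mol/L.
A CSTR operates uniformly at the exit composition, giving r_P = 0.08788 and r_Q = 1.005 (each k·C_A^n at C_A = 0.4049).
Fraction of consumed A going to P: r_P/(r_P+r_Q) = 0.08038.
C_P = 0.08038·C_{A0}·X = 0.08038×1.91×0.788 = 0.121 mol/L.

0.121 mol/L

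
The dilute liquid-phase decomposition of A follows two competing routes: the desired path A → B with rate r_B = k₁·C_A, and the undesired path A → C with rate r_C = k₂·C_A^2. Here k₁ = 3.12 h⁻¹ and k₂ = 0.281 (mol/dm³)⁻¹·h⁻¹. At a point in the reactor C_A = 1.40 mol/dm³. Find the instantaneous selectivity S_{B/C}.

S_{B/C} = r_B/r_C = (k₁·C_A)/(k₂·C_A^2) = (k₁/k₂)·C_A⁻¹.
= (3.12×1.400) / (0.281×1.400^2) = 4.368/0.5508 = 7.93.

7.93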